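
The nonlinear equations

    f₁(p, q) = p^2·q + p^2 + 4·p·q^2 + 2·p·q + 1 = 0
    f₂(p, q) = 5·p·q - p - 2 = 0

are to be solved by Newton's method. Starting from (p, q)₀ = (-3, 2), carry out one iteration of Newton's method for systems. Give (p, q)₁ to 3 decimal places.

At (-3, 2): F = (-32.000, -29.000).
Jacobian J = [[2·p·q + 2·p + 4·q^2 + 2·q, p^2 + 8·p·q + 2·p], [5·q - 1, 5·p]].
At the point, J = [[2.000, -45.000], [9.000, -15.000]] (det J = 375.000).
Solving J·Δ = −F gives Δ = (2.200, -0.613).
Then the next iterate is (p, q)₁ = (-0.800, 1.387).

(-0.800, 1.387)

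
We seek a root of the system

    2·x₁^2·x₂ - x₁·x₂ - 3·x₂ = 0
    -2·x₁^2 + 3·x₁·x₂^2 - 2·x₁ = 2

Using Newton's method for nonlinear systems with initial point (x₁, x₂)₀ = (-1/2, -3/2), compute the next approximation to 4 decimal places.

(-0.6111, -0.2500)

At (-1/2, -3/2): F = (3.0000, -4.8750).
Jacobian J = [[4·x₁·x₂ - x₂, 2·x₁^2 - x₁ - 3], [-4·x₁ + 3·x₂^2 - 2, 6·x₁·x₂]].
At the point, J = [[4.5000, -2.0000], [6.7500, 4.5000]] (det J = 33.7500).
Solving J·Δ = −F gives Δ = (-0.1111, 1.2500).
Then the next iterate is (x₁, x₂)₁ = (-0.6111, -0.2500).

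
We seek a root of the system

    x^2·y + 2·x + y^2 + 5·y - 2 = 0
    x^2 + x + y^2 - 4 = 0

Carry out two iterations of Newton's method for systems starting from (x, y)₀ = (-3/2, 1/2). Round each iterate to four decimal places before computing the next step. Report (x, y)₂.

At (-3/2, 1/2): F = (-1.1250, -3.0000).
Jacobian J = [[2·x·y + 2, x^2 + 2·y + 5], [2·x + 1, 2·y]].
At the point, J = [[0.5000, 8.2500], [-2.0000, 1.0000]] (det J = 17.0000).
Solving J·Δ = −F gives Δ = (-1.3897, 0.2206).
Then the next iterate is (x, y)₁ = (-2.8897, 0.7206).
Round to (-2.8897, 0.7206) and repeat: F = (2.360138, 1.979930), J = [[-2.164636, 14.791566], [-4.7794, 1.4412]].
Δ = (0.3831, -0.1035), so (x, y)₂ = (-2.5066, 0.6171).

(-2.5066, 0.6171)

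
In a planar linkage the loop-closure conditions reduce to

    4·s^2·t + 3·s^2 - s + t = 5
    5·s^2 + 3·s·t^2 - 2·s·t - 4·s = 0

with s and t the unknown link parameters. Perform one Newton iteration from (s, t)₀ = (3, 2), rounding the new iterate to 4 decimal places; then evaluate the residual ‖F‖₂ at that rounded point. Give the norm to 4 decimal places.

30.8046

At (3, 2): F = (93.0000, 57.0000).
Jacobian J = [[8·s·t + 6·s - 1, 4·s^2 + 1], [10·s + 3·t^2 - 2·t - 4, 6·s·t - 2·s]].
At the point, J = [[65.0000, 37.0000], [34.0000, 30.0000]] (det J = 692.0000).
Solving J·Δ = −F gives Δ = (-0.9841, -0.7847).
Then the next iterate is (s, t)₁ = (2.0159, 1.2153).
Re-evaluating at (2.0159, 1.2153): F = (26.146160, 16.287993), so ‖F‖₂ = 30.8046.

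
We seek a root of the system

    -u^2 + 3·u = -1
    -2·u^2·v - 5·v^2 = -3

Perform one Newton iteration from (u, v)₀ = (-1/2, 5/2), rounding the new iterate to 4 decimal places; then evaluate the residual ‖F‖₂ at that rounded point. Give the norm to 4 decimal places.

At (-1/2, 5/2): F = (-0.7500, -29.5000).
Jacobian J = [[-2·u + 3, 0], [-4·u·v, -2·u^2 - 10·v]].
At the point, J = [[4.0000, 0.0000], [5.0000, -25.5000]] (det J = -102.0000).
Solving J·Δ = −F gives Δ = (0.1875, -1.1201).
Then the next iterate is (u, v)₁ = (-0.3125, 1.3799).
Re-evaluating at (-0.3125, 1.3799): F = (-0.035156, -6.790132), so ‖F‖₂ = 6.7902.

6.7902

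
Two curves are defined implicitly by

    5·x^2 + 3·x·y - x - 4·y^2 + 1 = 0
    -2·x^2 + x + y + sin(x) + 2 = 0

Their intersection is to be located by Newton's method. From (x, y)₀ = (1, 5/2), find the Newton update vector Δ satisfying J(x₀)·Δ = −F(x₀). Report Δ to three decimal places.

At (1, 5/2): F = (-12.500, 4.34147).
Jacobian J = [[10·x + 3·y - 1, 3·x - 8·y], [-4·x + cos(x) + 1, 1]].
At the point, J = [[16.500, -17.000], [-2.45970, 1.000]] (det J = -25.31486).
Solving J·Δ = −F gives Δ = (2.422, 1.615).

(2.422, 1.615)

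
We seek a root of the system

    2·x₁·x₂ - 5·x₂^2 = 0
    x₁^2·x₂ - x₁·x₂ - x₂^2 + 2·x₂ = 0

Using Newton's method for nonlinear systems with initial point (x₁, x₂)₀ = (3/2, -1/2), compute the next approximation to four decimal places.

(0.8676, -0.2353)

At (3/2, -1/2): F = (-2.7500, -1.6250).
Jacobian J = [[2·x₂, 2·x₁ - 10·x₂], [2·x₁·x₂ - x₂, x₁^2 - x₁ - 2·x₂ + 2]].
At the point, J = [[-1.0000, 8.0000], [-1.0000, 3.7500]] (det J = 4.2500).
Solving J·Δ = −F gives Δ = (-0.6324, 0.2647).
Then the next iterate is (x₁, x₂)₁ = (0.8676, -0.2353).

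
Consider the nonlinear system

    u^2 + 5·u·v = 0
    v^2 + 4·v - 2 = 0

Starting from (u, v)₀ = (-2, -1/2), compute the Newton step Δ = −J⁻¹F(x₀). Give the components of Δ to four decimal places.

(-0.5385, 1.2500)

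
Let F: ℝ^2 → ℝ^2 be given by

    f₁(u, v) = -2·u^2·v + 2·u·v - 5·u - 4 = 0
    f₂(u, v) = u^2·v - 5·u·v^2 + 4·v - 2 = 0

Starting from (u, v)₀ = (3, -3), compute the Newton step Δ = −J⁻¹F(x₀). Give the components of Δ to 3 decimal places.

At (3, -3): F = (17.000, -176.000).
Jacobian J = [[-4·u·v + 2·v - 5, -2·u^2 + 2·u], [2·u·v - 5·v^2, u^2 - 10·u·v + 4]].
At the point, J = [[25.000, -12.000], [-63.000, 103.000]] (det J = 1819.000).
Solving J·Δ = −F gives Δ = (0.198, 1.830).

(0.198, 1.830)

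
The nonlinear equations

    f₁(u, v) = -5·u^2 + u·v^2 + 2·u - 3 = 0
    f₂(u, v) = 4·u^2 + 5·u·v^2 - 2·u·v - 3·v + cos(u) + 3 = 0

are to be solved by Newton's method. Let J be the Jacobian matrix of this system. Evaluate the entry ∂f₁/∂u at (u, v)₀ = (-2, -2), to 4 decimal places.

∂f₁/∂u = -10·u + v^2 + 2.
At (-2, -2) this is 26.0000.

26.0000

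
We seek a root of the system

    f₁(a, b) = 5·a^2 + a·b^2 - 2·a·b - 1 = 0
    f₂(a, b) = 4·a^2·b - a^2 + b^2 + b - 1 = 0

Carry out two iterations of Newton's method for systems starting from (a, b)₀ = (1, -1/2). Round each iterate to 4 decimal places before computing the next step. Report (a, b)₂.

At (1, -1/2): F = (5.2500, -4.2500).
Jacobian J = [[10·a + b^2 - 2·b, 2·a·b - 2·a], [8·a·b - 2·a, 4·a^2 + 2·b + 1]].
At the point, J = [[11.2500, -3.0000], [-6.0000, 4.0000]] (det J = 27.0000).
Solving J·Δ = −F gives Δ = (-0.3056, 0.6042).
Then the next iterate is (a, b)₁ = (0.6944, 0.1042).
Round to (0.6944, 0.1042) and repeat: F = (1.273783, -1.166156), J = [[6.746458, -1.244087], [-0.809948, 3.137165]].
Δ = (-0.1263, 0.3391), so (a, b)₂ = (0.5681, 0.4433).

(0.5681, 0.4433)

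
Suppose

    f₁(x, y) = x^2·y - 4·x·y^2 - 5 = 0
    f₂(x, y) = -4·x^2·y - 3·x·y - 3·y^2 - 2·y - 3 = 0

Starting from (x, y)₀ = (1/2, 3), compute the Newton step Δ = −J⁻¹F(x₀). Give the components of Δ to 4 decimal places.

At (1/2, 3): F = (-22.2500, -43.5000).
Jacobian J = [[2·x·y - 4·y^2, x^2 - 8·x·y], [-8·x·y - 3·y, -4·x^2 - 3·x - 6·y - 2]].
At the point, J = [[-33.0000, -11.7500], [-21.0000, -22.5000]] (det J = 495.7500).
Solving J·Δ = −F gives Δ = (0.0212, -1.9531).

(0.0212, -1.9531)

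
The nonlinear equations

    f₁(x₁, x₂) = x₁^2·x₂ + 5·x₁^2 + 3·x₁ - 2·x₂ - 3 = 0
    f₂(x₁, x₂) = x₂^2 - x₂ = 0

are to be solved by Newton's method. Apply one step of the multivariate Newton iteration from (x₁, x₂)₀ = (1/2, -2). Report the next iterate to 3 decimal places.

(0.308, -0.800)

At (1/2, -2): F = (3.250, 6.000).
Jacobian J = [[2·x₁·x₂ + 10·x₁ + 3, x₁^2 - 2], [0, 2·x₂ - 1]].
At the point, J = [[6.000, -1.750], [0.000, -5.000]] (det J = -30.000).
Solving J·Δ = −F gives Δ = (-0.192, 1.200).
Then the next iterate is (x₁, x₂)₁ = (0.308, -0.800).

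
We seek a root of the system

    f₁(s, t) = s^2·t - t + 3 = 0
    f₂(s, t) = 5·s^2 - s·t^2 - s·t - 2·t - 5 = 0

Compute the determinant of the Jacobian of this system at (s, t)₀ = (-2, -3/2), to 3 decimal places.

26.250

J = [[2·s·t, s^2 - 1], [10·s - t^2 - t, -2·s·t - s - 2]].
At the point, J = [[6.000, 3.000], [-20.750, -6.000]].
det J = 26.250.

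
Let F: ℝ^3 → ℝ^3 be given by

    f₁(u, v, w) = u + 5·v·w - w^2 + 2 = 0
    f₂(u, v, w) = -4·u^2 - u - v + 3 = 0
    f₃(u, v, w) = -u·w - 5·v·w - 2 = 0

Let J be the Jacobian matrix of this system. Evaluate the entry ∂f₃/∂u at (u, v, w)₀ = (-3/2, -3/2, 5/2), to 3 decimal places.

∂f₃/∂u = -w.
At (-3/2, -3/2, 5/2) this is -2.500.

-2.500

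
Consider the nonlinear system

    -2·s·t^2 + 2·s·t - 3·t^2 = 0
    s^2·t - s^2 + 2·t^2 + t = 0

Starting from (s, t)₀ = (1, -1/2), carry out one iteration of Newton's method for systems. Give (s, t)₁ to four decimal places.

(0.5000, -0.2857)

At (1, -1/2): F = (-2.2500, -1.5000).
Jacobian J = [[-2·t^2 + 2·t, -4·s·t + 2·s - 6·t], [2·s·t - 2·s, s^2 + 4·t + 1]].
At the point, J = [[-1.5000, 7.0000], [-3.0000, 0.0000]] (det J = 21.0000).
Solving J·Δ = −F gives Δ = (-0.5000, 0.2143).
Then the next iterate is (s, t)₁ = (0.5000, -0.2857).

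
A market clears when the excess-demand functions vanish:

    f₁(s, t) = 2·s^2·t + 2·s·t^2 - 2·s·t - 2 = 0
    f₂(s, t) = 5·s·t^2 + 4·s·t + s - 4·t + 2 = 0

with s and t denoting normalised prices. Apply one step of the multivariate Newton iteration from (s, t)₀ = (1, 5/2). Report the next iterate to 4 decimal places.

At (1, 5/2): F = (10.5000, 34.2500).
Jacobian J = [[4·s·t + 2·t^2 - 2·t, 2·s^2 + 4·s·t - 2·s], [5·t^2 + 4·t + 1, 10·s·t + 4·s - 4]].
At the point, J = [[17.5000, 10.0000], [42.2500, 25.0000]] (det J = 15.0000).
Solving J·Δ = −F gives Δ = (5.3333, -10.3833).
Then the next iterate is (s, t)₁ = (6.3333, -7.8833).

(6.3333, -7.8833)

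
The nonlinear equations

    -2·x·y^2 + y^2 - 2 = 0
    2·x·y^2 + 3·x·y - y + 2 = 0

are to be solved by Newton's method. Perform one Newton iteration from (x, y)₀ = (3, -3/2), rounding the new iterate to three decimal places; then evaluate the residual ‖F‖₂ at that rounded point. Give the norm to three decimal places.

At (3, -3/2): F = (-13.250, 3.500).
Jacobian J = [[-2·y^2, -4·x·y + 2·y], [2·y^2 + 3·y, 4·x·y + 3·x - 1]].
At the point, J = [[-4.500, 15.000], [0.000, -10.000]] (det J = 45.000).
Solving J·Δ = −F gives Δ = (-1.778, 0.350).
Then the next iterate is (x, y)₁ = (1.222, -1.150).
Re-evaluating at (1.222, -1.150): F = (-3.90969, 2.16629), so ‖F‖₂ = 4.470.

4.470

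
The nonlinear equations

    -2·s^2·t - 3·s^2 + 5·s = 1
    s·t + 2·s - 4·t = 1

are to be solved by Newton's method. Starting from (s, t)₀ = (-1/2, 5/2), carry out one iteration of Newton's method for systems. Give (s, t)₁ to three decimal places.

(-0.178, -0.122)

At (-1/2, 5/2): F = (-5.500, -13.250).
Jacobian J = [[-4·s·t - 6·s + 5, -2·s^2], [t + 2, s - 4]].
At the point, J = [[13.000, -0.500], [4.500, -4.500]] (det J = -56.250).
Solving J·Δ = −F gives Δ = (0.322, -2.622).
Then the next iterate is (s, t)₁ = (-0.178, -0.122).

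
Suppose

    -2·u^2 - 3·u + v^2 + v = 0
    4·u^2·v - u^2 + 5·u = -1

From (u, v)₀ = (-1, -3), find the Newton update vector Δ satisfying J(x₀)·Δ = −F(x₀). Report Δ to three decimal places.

(0.358, 1.472)

At (-1, -3): F = (7.000, -17.000).
Jacobian J = [[-4·u - 3, 2·v + 1], [8·u·v - 2·u + 5, 4·u^2]].
At the point, J = [[1.000, -5.000], [31.000, 4.000]] (det J = 159.000).
Solving J·Δ = −F gives Δ = (0.358, 1.472).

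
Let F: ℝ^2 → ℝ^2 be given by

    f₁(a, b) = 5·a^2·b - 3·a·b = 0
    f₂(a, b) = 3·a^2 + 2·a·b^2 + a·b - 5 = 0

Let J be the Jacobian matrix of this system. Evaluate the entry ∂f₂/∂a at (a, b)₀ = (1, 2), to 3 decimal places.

16.000

∂f₂/∂a = 6·a + 2·b^2 + b.
At (1, 2) this is 16.000.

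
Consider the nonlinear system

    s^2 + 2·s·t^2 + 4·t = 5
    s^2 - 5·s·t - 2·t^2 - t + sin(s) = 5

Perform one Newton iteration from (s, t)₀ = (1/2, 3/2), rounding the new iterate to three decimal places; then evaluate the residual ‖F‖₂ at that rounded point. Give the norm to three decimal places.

At (1/2, 3/2): F = (3.500, -14.02057).
Jacobian J = [[2·s + 2·t^2, 4·s·t + 4], [2·s - 5·t + cos(s), -5·s - 4·t - 1]].
At the point, J = [[5.500, 7.000], [-5.62242, -9.500]] (det J = -12.89308).
Solving J·Δ = −F gives Δ = (5.033, -4.455).
Then the next iterate is (s, t)₁ = (5.533, -2.955).
Re-evaluating at (5.533, -2.955): F = (110.42268, 92.17334), so ‖F‖₂ = 143.837.

143.837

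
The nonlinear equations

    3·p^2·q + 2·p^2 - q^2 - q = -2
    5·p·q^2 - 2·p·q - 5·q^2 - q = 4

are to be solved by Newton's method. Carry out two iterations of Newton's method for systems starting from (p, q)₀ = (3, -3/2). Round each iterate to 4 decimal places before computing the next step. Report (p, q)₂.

(1.4446, -0.6180)

At (3, -3/2): F = (-21.2500, 29.0000).
Jacobian J = [[6·p·q + 4·p, 3·p^2 - 2·q - 1], [5·q^2 - 2·q, 10·p·q - 2·p - 10·q - 1]].
At the point, J = [[-15.0000, 29.0000], [14.2500, -37.0000]] (det J = 141.7500).
Solving J·Δ = −F gives Δ = (0.3862, 0.9325).
Then the next iterate is (p, q)₁ = (3.3862, -0.5675).
Round to (3.3862, -0.5675) and repeat: F = (5.656683, 4.253290), J = [[2.014789, 34.534051], [2.745281, -21.314085]].
Δ = (-1.9416, -0.0505), so (p, q)₂ = (1.4446, -0.6180).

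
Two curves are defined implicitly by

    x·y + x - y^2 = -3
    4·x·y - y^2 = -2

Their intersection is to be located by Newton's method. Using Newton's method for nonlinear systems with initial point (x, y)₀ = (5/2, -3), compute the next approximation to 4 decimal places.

At (5/2, -3): F = (-11.0000, -37.0000).
Jacobian J = [[y + 1, x - 2·y], [4·y, 4·x - 2·y]].
At the point, J = [[-2.0000, 8.5000], [-12.0000, 16.0000]] (det J = 70.0000).
Solving J·Δ = −F gives Δ = (-1.9786, 0.8286).
Then the next iterate is (x, y)₁ = (0.5214, -2.1714).

(0.5214, -2.1714)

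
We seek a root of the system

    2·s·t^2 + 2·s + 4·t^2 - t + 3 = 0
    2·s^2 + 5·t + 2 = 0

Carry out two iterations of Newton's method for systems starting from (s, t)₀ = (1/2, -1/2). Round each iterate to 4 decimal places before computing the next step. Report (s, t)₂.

(-2.3647, -1.4926)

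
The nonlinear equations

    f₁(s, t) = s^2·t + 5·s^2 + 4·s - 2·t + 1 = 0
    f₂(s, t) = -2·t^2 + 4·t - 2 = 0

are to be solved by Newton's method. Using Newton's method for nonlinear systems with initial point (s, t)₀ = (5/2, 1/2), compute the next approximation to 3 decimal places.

At (5/2, 1/2): F = (44.375, -0.500).
Jacobian J = [[2·s·t + 10·s + 4, s^2 - 2], [0, -4·t + 4]].
At the point, J = [[31.500, 4.250], [0.000, 2.000]] (det J = 63.000).
Solving J·Δ = −F gives Δ = (-1.442, 0.250).
Then the next iterate is (s, t)₁ = (1.058, 0.750).

(1.058, 0.750)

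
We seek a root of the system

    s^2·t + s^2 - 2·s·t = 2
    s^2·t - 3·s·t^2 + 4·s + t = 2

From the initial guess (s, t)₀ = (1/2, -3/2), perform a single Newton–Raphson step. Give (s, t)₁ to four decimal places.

(1.1732, -0.0894)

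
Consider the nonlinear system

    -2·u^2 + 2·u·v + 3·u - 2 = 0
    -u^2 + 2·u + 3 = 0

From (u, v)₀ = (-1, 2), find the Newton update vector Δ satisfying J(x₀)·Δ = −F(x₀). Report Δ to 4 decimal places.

At (-1, 2): F = (-11.0000, 0.0000).
Jacobian J = [[-4·u + 2·v + 3, 2·u], [-2·u + 2, 0]].
At the point, J = [[11.0000, -2.0000], [4.0000, 0.0000]] (det J = 8.0000).
Solving J·Δ = −F gives Δ = (0.0000, -5.5000).

(0.0000, -5.5000)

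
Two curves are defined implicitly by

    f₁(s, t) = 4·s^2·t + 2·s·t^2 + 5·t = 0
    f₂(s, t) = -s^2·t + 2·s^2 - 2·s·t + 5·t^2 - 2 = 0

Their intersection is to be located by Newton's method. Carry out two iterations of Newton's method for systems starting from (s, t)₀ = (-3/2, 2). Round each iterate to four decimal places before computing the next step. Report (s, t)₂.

At (-3/2, 2): F = (16.0000, 24.0000).
Jacobian J = [[8·s·t + 2·t^2, 4·s^2 + 4·s·t + 5], [-2·s·t + 4·s - 2·t, -s^2 - 2·s + 10·t]].
At the point, J = [[-16.0000, 2.0000], [-4.0000, 20.7500]] (det J = -324.0000).
Solving J·Δ = −F gives Δ = (0.8765, -0.9877).
Then the next iterate is (s, t)₁ = (-0.6235, 1.0123).
Round to (-0.6235, 1.0123) and repeat: F = (5.357771, 4.770065), J = [[-2.999850, 4.030333], [-3.256262, 10.981248]].
Δ = (1.9987, 0.1583), so (s, t)₂ = (1.3752, 1.1706).

(1.3752, 1.1706)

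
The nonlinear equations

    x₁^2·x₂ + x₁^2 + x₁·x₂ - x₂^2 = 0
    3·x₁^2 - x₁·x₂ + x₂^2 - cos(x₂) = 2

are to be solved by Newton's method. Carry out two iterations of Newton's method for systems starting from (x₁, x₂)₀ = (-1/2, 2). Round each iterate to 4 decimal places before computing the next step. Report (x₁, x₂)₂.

(-0.7632, 0.7381)

At (-1/2, 2): F = (-4.2500, 4.166147).
Jacobian J = [[2·x₁·x₂ + 2·x₁ + x₂, x₁^2 + x₁ - 2·x₂], [6·x₁ - x₂, -x₁ + 2·x₂ + sin(x₂)]].
At the point, J = [[-1.0000, -4.2500], [-5.0000, 5.409297]] (det J = -26.659297).
Solving J·Δ = −F gives Δ = (-0.1982, -0.9534).
Then the next iterate is (x₁, x₂)₁ = (-0.6982, 1.0466).
Round to (-0.6982, 1.0466) and repeat: F = (-0.828424, 0.788040), J = [[-1.811272, -2.303917], [-5.2358, 3.657126]].
Δ = (-0.0650, -0.3085), so (x₁, x₂)₂ = (-0.7632, 0.7381).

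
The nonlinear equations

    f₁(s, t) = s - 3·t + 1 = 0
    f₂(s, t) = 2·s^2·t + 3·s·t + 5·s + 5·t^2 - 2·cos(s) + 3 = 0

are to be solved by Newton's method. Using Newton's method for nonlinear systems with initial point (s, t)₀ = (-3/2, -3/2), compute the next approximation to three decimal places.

(3.846, 1.615)

At (-3/2, -3/2): F = (4.000, 6.60853).
Jacobian J = [[1, -3], [4·s·t + 3·t + 2·sin(s) + 5, 2·s^2 + 3·s + 10·t]].
At the point, J = [[1.000, -3.000], [7.50501, -15.000]] (det J = 7.51503).
Solving J·Δ = −F gives Δ = (5.346, 3.115).
Then the next iterate is (s, t)₁ = (3.846, 1.615).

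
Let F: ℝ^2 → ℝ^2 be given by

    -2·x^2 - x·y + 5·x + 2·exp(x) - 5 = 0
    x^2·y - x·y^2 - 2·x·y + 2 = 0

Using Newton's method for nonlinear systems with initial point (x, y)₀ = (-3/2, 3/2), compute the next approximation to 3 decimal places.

(-0.072, 1.569)

At (-3/2, 3/2): F = (-14.30374, 13.250).
Jacobian J = [[-4·x - y + 2·exp(x) + 5, -x], [2·x·y - y^2 - 2·y, x^2 - 2·x·y - 2·x]].
At the point, J = [[9.94626, 1.500], [-9.750, 9.750]] (det J = 111.60104).
Solving J·Δ = −F gives Δ = (1.428, 0.069).
Then the next iterate is (x, y)₁ = (-0.072, 1.569).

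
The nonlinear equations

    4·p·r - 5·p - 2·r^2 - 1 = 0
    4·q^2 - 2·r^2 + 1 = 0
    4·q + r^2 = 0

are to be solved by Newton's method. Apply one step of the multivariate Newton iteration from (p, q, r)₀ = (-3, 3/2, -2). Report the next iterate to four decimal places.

At (-3, 3/2, -2): F = (30.0000, 2.0000, 10.0000).
Jacobian J = [[4·r - 5, 0, 4·p - 4·r], [0, 8·q, -4·r], [0, 4, 2·r]].
At the point, J = [[-13.0000, 0.0000, -4.0000], [0.0000, 12.0000, 8.0000], [0.0000, 4.0000, -4.0000]] (det J = 1040.0000).
Solving J·Δ = −F gives Δ = (1.8769, -1.1000, 1.4000).
Then the next iterate is (p, q, r)₁ = (-1.1231, 0.4000, -0.6000).

(-1.1231, 0.4000, -0.6000)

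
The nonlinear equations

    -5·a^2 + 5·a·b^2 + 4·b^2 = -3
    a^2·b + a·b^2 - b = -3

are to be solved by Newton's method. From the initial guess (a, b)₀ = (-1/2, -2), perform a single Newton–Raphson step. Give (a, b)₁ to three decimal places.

(-0.867, -2.238)

At (-1/2, -2): F = (7.750, 2.500).
Jacobian J = [[-10·a + 5·b^2, 10·a·b + 8·b], [2·a·b + b^2, a^2 + 2·a·b - 1]].
At the point, J = [[25.000, -6.000], [6.000, 1.250]] (det J = 67.250).
Solving J·Δ = −F gives Δ = (-0.367, -0.238).
Then the next iterate is (a, b)₁ = (-0.867, -2.238).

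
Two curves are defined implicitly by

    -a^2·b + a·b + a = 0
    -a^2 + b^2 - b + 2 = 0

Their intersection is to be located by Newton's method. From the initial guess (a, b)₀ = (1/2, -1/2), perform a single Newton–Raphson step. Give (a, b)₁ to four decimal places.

At (1/2, -1/2): F = (0.3750, 2.5000).
Jacobian J = [[-2·a·b + b + 1, -a^2 + a], [-2·a, 2·b - 1]].
At the point, J = [[1.0000, 0.2500], [-1.0000, -2.0000]] (det J = -1.7500).
Solving J·Δ = −F gives Δ = (-0.7857, 1.6429).
Then the next iterate is (a, b)₁ = (-0.2857, 1.1429).

(-0.2857, 1.1429)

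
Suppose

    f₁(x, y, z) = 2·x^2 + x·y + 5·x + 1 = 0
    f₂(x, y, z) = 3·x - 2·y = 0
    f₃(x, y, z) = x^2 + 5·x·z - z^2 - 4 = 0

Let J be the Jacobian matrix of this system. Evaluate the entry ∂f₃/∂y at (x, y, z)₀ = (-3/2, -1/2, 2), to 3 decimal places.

∂f₃/∂y = 0.
At (-3/2, -1/2, 2) this is 0.000.

0.000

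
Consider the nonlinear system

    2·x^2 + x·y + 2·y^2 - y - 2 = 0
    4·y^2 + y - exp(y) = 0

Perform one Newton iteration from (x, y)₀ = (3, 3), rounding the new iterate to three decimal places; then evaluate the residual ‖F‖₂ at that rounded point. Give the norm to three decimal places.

27.816

At (3, 3): F = (40.000, 18.91446).
Jacobian J = [[4·x + y, x + 4·y - 1], [0, 8·y - exp(y) + 1]].
At the point, J = [[15.000, 14.000], [0.000, 4.91446]] (det J = 73.71695).
Solving J·Δ = −F gives Δ = (0.925, -3.849).
Then the next iterate is (x, y)₁ = (3.925, -0.849).
Re-evaluating at (3.925, -0.849): F = (27.76953, 1.60636), so ‖F‖₂ = 27.816.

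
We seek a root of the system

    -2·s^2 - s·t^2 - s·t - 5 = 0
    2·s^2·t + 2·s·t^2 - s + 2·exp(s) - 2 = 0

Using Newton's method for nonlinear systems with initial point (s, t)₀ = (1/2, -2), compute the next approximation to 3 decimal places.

(-3.245, -7.653)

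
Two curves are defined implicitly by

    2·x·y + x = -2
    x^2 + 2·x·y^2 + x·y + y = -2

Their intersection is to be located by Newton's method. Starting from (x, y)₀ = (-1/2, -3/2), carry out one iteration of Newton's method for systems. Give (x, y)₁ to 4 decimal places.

(1.4500, -2.4000)

At (-1/2, -3/2): F = (3.0000, -0.7500).
Jacobian J = [[2·y + 1, 2·x], [2·x + 2·y^2 + y, 4·x·y + x + 1]].
At the point, J = [[-2.0000, -1.0000], [2.0000, 3.5000]] (det J = -5.0000).
Solving J·Δ = −F gives Δ = (1.9500, -0.9000).
Then the next iterate is (x, y)₁ = (1.4500, -2.4000).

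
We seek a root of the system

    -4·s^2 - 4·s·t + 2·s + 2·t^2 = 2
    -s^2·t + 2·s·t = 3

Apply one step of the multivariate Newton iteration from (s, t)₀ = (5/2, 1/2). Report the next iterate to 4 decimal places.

At (5/2, 1/2): F = (-26.5000, -3.6250).
Jacobian J = [[-8·s - 4·t + 2, -4·s + 4·t], [-2·s·t + 2·t, -s^2 + 2·s]].
At the point, J = [[-20.0000, -8.0000], [-1.5000, -1.2500]] (det J = 13.0000).
Solving J·Δ = −F gives Δ = (-0.3173, -2.5192).
Then the next iterate is (s, t)₁ = (2.1827, -2.0192).

(2.1827, -2.0192)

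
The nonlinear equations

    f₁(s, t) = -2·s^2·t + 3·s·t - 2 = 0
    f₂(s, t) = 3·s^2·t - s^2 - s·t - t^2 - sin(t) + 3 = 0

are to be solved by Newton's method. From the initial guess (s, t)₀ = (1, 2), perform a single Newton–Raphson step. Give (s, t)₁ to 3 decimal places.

(0.774, 1.549)

At (1, 2): F = (0.000, 1.09070).
Jacobian J = [[-4·s·t + 3·t, -2·s^2 + 3·s], [6·s·t - 2·s - t, 3·s^2 - s - 2·t - cos(t)]].
At the point, J = [[-2.000, 1.000], [8.000, -1.58385]] (det J = -4.83229).
Solving J·Δ = −F gives Δ = (-0.226, -0.451).
Then the next iterate is (s, t)₁ = (0.774, 1.549).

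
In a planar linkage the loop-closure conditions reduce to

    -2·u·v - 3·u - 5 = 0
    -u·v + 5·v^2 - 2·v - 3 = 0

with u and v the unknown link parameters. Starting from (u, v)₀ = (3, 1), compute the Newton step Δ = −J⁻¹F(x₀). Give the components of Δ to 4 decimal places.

(-3.8065, -0.1613)

At (3, 1): F = (-20.0000, -3.0000).
Jacobian J = [[-2·v - 3, -2·u], [-v, -u + 10·v - 2]].
At the point, J = [[-5.0000, -6.0000], [-1.0000, 5.0000]] (det J = -31.0000).
Solving J·Δ = −F gives Δ = (-3.8065, -0.1613).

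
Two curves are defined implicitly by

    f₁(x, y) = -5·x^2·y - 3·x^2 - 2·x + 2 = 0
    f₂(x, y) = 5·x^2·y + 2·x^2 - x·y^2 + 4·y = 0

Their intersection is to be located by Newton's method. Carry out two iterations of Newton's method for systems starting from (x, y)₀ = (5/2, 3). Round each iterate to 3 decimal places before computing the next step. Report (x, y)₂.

(-0.252, 8.565)

At (5/2, 3): F = (-115.500, 95.750).
Jacobian J = [[-10·x·y - 6·x - 2, -5·x^2], [10·x·y + 4·x - y^2, 5·x^2 - 2·x·y + 4]].
At the point, J = [[-92.000, -31.250], [76.000, 20.250]] (det J = 512.000).
Solving J·Δ = −F gives Δ = (-1.276, 0.061).
Then the next iterate is (x, y)₁ = (1.224, 3.061).
Round to (1.224, 3.061) and repeat: F = (-27.87211, 26.70140), J = [[-46.81064, -7.49088], [32.99292, 3.99755]].
Δ = (-1.476, 5.504), so (x, y)₂ = (-0.252, 8.565).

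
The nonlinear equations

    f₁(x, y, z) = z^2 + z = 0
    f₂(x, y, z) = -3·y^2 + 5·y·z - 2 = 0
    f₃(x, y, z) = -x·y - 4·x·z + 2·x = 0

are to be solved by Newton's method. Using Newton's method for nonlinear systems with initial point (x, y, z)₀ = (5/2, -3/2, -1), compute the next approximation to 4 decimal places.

(0.1042, -1.1875, -1.0000)

At (5/2, -3/2, -1): F = (0.0000, -1.2500, 18.7500).
Jacobian J = [[0, 0, 2·z + 1], [0, -6·y + 5·z, 5·y], [-y - 4·z + 2, -x, -4·x]].
At the point, J = [[0.0000, 0.0000, -1.0000], [0.0000, 4.0000, -7.5000], [7.5000, -2.5000, -10.0000]] (det J = 30.0000).
Solving J·Δ = −F gives Δ = (-2.3958, 0.3125, 0.0000).
Then the next iterate is (x, y, z)₁ = (0.1042, -1.1875, -1.0000).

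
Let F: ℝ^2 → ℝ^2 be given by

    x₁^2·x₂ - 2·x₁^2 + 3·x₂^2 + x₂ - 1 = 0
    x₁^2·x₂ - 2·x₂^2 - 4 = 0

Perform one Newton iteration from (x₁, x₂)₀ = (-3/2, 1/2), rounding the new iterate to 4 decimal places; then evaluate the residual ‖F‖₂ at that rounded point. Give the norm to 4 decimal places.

At (-3/2, 1/2): F = (-3.1250, -3.3750).
Jacobian J = [[2·x₁·x₂ - 4·x₁, x₁^2 + 6·x₂ + 1], [2·x₁·x₂, x₁^2 - 4·x₂]].
At the point, J = [[4.5000, 6.2500], [-1.5000, 0.2500]] (det J = 10.5000).
Solving J·Δ = −F gives Δ = (-1.9345, 1.8929).
Then the next iterate is (x₁, x₂)₁ = (-3.4345, 2.3929).
Re-evaluating at (-3.4345, 2.3929): F = (23.205377, 12.774206), so ‖F‖₂ = 26.4891.

26.4891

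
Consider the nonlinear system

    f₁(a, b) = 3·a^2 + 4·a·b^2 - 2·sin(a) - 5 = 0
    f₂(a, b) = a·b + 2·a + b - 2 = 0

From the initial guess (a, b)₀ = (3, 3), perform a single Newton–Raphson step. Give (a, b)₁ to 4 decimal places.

(-1.6526, 4.8158)

At (3, 3): F = (129.717760, 16.0000).
Jacobian J = [[6·a + 4·b^2 - 2·cos(a), 8·a·b], [b + 2, a + 1]].
At the point, J = [[55.979985, 72.0000], [5.0000, 4.0000]] (det J = -136.080060).
Solving J·Δ = −F gives Δ = (-4.6526, 1.8158).
Then the next iterate is (a, b)₁ = (-1.6526, 4.8158).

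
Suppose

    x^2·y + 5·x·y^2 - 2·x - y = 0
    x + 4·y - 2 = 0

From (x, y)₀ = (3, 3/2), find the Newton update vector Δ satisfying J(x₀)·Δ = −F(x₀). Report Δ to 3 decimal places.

(10.600, -4.400)

At (3, 3/2): F = (39.750, 7.000).
Jacobian J = [[2·x·y + 5·y^2 - 2, x^2 + 10·x·y - 1], [1, 4]].
At the point, J = [[18.250, 53.000], [1.000, 4.000]] (det J = 20.000).
Solving J·Δ = −F gives Δ = (10.600, -4.400).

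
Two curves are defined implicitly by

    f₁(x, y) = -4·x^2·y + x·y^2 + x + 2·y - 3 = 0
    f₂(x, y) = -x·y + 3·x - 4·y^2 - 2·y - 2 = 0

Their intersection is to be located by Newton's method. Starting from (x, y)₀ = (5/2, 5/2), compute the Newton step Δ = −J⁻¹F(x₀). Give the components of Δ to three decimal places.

(-0.680, -1.269)

At (5/2, 5/2): F = (-42.375, -30.750).
Jacobian J = [[-8·x·y + y^2 + 1, -4·x^2 + 2·x·y + 2], [-y + 3, -x - 8·y - 2]].
At the point, J = [[-42.750, -10.500], [0.500, -24.500]] (det J = 1052.625).
Solving J·Δ = −F gives Δ = (-0.680, -1.269).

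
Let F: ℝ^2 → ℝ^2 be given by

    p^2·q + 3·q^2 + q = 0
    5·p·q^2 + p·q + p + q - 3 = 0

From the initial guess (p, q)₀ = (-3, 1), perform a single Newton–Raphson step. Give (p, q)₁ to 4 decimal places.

(-2.4000, 0.4125)

At (-3, 1): F = (13.0000, -23.0000).
Jacobian J = [[2·p·q, p^2 + 6·q + 1], [5·q^2 + q + 1, 10·p·q + p + 1]].
At the point, J = [[-6.0000, 16.0000], [7.0000, -32.0000]] (det J = 80.0000).
Solving J·Δ = −F gives Δ = (0.6000, -0.5875).
Then the next iterate is (p, q)₁ = (-2.4000, 0.4125).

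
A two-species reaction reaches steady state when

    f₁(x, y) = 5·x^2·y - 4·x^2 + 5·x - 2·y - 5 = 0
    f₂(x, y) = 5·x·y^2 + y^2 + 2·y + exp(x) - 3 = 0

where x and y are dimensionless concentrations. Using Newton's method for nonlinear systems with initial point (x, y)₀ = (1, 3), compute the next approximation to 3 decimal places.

At (1, 3): F = (5.000, 59.71828).
Jacobian J = [[10·x·y - 8·x + 5, 5·x^2 - 2], [5·y^2 + exp(x), 10·x·y + 2·y + 2]].
At the point, J = [[27.000, 3.000], [47.71828, 38.000]] (det J = 882.84515).
Solving J·Δ = −F gives Δ = (-0.012, -1.556).
Then the next iterate is (x, y)₁ = (0.988, 1.444).

(0.988, 1.444)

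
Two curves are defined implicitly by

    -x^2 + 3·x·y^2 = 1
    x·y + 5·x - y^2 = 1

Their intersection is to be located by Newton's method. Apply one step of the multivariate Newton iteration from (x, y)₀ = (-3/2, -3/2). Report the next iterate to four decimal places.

(1.4023, -2.6054)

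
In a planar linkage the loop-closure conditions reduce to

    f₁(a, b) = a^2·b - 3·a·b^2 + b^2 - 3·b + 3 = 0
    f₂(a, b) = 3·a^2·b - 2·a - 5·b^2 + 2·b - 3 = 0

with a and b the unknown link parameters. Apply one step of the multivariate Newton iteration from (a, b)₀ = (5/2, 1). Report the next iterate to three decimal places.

At (5/2, 1): F = (-0.250, 7.750).
Jacobian J = [[2·a·b - 3·b^2, a^2 - 6·a·b + 2·b - 3], [6·a·b - 2, 3·a^2 - 10·b + 2]].
At the point, J = [[2.000, -9.750], [13.000, 10.750]] (det J = 148.250).
Solving J·Δ = −F gives Δ = (-0.492, -0.126).
Then the next iterate is (a, b)₁ = (2.008, 0.874).

(2.008, 0.874)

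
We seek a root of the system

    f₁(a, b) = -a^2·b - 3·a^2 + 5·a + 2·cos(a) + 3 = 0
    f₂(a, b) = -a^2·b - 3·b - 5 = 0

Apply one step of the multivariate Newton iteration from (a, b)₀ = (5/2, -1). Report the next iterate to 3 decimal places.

(2.346, -0.624)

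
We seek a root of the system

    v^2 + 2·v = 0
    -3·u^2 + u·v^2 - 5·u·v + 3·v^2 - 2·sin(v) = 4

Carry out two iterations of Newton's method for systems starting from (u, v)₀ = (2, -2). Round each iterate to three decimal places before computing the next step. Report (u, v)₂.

At (2, -2): F = (0.000, 25.81859).
Jacobian J = [[0, 2·v + 2], [-6·u + v^2 - 5·v, 2·u·v - 5·u + 6·v - 2·cos(v)]].
At the point, J = [[0.000, -2.000], [2.000, -29.16771]] (det J = 4.000).
Solving J·Δ = −F gives Δ = (-12.909, 0.000).
Then the next iterate is (u, v)₁ = (-10.909, -2.000).
Round to (-10.909, -2.000) and repeat: F = (0.000, -499.92625), J = [[0.000, -2.000], [79.454, 87.01329]].
Δ = (6.292, 0.000), so (u, v)₂ = (-4.617, -2.000).

(-4.617, -2.000)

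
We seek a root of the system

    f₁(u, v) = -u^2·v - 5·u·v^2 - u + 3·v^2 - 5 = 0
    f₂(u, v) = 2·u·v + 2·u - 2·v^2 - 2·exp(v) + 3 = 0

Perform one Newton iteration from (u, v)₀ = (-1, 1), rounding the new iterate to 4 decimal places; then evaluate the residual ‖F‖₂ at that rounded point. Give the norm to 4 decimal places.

At (-1, 1): F = (3.0000, -8.436564).
Jacobian J = [[-2·u·v - 5·v^2 - 1, -u^2 - 10·u·v + 6·v], [2·v + 2, 2·u - 4·v - 2·exp(v)]].
At the point, J = [[-4.0000, 15.0000], [4.0000, -11.436564]] (det J = -14.253745).
Solving J·Δ = −F gives Δ = (6.4712, 1.5257).
Then the next iterate is (u, v)₁ = (5.4712, 2.5257).
Re-evaluating at (5.4712, 2.5257): F = (-241.446411, 3.822015), so ‖F‖₂ = 241.4767.

241.4767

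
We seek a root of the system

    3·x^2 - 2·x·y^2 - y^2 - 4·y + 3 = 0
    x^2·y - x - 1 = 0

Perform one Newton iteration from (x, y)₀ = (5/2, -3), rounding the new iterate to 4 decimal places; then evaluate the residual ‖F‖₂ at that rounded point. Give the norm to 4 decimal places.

At (5/2, -3): F = (-20.2500, -22.2500).
Jacobian J = [[6·x - 2·y^2, -4·x·y - 2·y - 4], [2·x·y - 1, x^2]].
At the point, J = [[-3.0000, 32.0000], [-16.0000, 6.2500]] (det J = 493.2500).
Solving J·Δ = −F gives Δ = (-1.1869, 0.5215).
Then the next iterate is (x, y)₁ = (1.3131, -2.4785).
Re-evaluating at (1.3131, -2.4785): F = (-4.188915, -6.586608), so ‖F‖₂ = 7.8058.

7.8058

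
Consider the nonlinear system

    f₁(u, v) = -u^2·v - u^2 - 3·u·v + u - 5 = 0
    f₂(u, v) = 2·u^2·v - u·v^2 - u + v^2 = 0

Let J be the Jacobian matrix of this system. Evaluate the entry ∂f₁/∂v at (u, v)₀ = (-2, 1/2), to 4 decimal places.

∂f₁/∂v = -u^2 - 3·u.
At (-2, 1/2) this is 2.0000.

2.0000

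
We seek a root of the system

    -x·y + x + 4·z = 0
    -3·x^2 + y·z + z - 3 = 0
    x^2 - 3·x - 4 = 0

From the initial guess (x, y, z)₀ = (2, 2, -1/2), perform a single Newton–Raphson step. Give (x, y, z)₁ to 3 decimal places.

(8.000, 83.000, 42.500)

At (2, 2, -1/2): F = (-4.000, -16.500, -6.000).
Jacobian J = [[-y + 1, -x, 4], [-6·x, z, y + 1], [2·x - 3, 0, 0]].
At the point, J = [[-1.000, -2.000, 4.000], [-12.000, -0.500, 3.000], [1.000, 0.000, 0.000]] (det J = -4.000).
Solving J·Δ = −F gives Δ = (6.000, 81.000, 43.000).
Then the next iterate is (x, y, z)₁ = (8.000, 83.000, 42.500).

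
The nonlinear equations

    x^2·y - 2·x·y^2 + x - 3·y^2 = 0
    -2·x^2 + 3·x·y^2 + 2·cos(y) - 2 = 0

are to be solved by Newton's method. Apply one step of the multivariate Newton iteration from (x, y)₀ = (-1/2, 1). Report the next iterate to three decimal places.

At (-1/2, 1): F = (-2.250, -2.91940).
Jacobian J = [[2·x·y - 2·y^2 + 1, x^2 - 4·x·y - 6·y], [-4·x + 3·y^2, 6·x·y - 2·sin(y)]].
At the point, J = [[-2.000, -3.750], [5.000, -4.68294]] (det J = 28.11588).
Solving J·Δ = −F gives Δ = (0.015, -0.608).
Then the next iterate is (x, y)₁ = (-0.485, 0.392).

(-0.485, 0.392)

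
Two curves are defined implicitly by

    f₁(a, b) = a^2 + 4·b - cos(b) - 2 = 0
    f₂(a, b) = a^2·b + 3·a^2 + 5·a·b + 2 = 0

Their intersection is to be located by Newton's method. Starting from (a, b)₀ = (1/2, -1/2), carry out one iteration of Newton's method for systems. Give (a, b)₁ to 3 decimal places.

At (1/2, -1/2): F = (-4.62758, 1.375).
Jacobian J = [[2·a, sin(b) + 4], [2·a·b + 6·a + 5·b, a^2 + 5·a]].
At the point, J = [[1.000, 3.52057], [0.000, 2.750]] (det J = 2.750).
Solving J·Δ = −F gives Δ = (6.388, -0.500).
Then the next iterate is (a, b)₁ = (6.888, -1.000).

(6.888, -1.000)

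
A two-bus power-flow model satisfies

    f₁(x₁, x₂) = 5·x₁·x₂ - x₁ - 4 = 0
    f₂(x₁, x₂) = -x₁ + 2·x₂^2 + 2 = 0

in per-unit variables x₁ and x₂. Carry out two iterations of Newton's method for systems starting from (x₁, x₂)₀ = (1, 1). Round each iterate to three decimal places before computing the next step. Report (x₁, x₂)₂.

At (1, 1): F = (0.000, 3.000).
Jacobian J = [[5·x₂ - 1, 5·x₁], [-1, 4·x₂]].
At the point, J = [[4.000, 5.000], [-1.000, 4.000]] (det J = 21.000).
Solving J·Δ = −F gives Δ = (0.714, -0.571).
Then the next iterate is (x₁, x₂)₁ = (1.714, 0.429).
Round to (1.714, 0.429) and repeat: F = (-2.03747, 0.65408), J = [[1.145, 8.570], [-1.000, 1.716]].
Δ = (0.864, 0.122), so (x₁, x₂)₂ = (2.578, 0.551).

(2.578, 0.551)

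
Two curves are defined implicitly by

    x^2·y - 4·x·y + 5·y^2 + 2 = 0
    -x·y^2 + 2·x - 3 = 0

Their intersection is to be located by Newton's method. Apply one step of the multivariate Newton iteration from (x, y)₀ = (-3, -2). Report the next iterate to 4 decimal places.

(-2.0042, -1.9160)

At (-3, -2): F = (-20.0000, 3.0000).
Jacobian J = [[2·x·y - 4·y, x^2 - 4·x + 10·y], [-y^2 + 2, -2·x·y]].
At the point, J = [[20.0000, 1.0000], [-2.0000, -12.0000]] (det J = -238.0000).
Solving J·Δ = −F gives Δ = (0.9958, 0.0840).
Then the next iterate is (x, y)₁ = (-2.0042, -1.9160).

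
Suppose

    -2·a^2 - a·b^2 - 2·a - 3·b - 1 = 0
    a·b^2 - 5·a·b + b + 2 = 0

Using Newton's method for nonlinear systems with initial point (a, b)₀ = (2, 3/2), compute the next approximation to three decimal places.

(2.286, -1.333)

At (2, 3/2): F = (-22.000, -7.000).
Jacobian J = [[-4·a - b^2 - 2, -2·a·b - 3], [b^2 - 5·b, 2·a·b - 5·a + 1]].
At the point, J = [[-12.250, -9.000], [-5.250, -3.000]] (det J = -10.500).
Solving J·Δ = −F gives Δ = (0.286, -2.833).
Then the next iterate is (a, b)₁ = (2.286, -1.333).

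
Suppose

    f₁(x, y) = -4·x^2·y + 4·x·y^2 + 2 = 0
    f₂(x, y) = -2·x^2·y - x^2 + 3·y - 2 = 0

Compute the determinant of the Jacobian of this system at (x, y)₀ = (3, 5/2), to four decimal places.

1389.0000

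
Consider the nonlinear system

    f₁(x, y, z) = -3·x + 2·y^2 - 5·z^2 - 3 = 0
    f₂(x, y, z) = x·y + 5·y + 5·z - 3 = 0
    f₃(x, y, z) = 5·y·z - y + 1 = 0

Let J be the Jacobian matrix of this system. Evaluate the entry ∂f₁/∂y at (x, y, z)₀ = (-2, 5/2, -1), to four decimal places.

∂f₁/∂y = 4·y.
At (-2, 5/2, -1) this is 10.0000.

10.0000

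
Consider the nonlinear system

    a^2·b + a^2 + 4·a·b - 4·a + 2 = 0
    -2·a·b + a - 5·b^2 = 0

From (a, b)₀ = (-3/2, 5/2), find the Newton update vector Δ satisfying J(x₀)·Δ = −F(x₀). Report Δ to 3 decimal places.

(1.356, -1.394)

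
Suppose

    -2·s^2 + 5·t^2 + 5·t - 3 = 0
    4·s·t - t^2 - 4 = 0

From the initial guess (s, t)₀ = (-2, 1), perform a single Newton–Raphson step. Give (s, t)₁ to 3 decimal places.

At (-2, 1): F = (-1.000, -13.000).
Jacobian J = [[-4·s, 10·t + 5], [4·t, 4·s - 2·t]].
At the point, J = [[8.000, 15.000], [4.000, -10.000]] (det J = -140.000).
Solving J·Δ = −F gives Δ = (1.464, -0.714).
Then the next iterate is (s, t)₁ = (-0.536, 0.286).

(-0.536, 0.286)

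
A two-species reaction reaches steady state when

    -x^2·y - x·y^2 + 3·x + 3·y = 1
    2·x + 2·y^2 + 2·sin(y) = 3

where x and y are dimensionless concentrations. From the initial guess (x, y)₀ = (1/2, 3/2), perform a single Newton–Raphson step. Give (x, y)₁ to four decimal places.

At (1/2, 3/2): F = (3.5000, 4.494990).
Jacobian J = [[-2·x·y - y^2 + 3, -x^2 - 2·x·y + 3], [2, 4·y + 2·cos(y)]].
At the point, J = [[-0.7500, 1.2500], [2.0000, 6.141474]] (det J = -7.106106).
Solving J·Δ = −F gives Δ = (2.2342, -1.4595).
Then the next iterate is (x, y)₁ = (2.7342, 0.0405).

(2.7342, 0.0405)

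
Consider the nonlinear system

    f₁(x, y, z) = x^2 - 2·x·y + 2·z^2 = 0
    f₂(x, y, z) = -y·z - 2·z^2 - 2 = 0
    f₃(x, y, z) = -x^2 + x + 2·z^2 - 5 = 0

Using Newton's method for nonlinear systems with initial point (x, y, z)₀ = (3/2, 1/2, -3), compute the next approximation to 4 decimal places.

(1.6250, 2.8333, -2.0000)

At (3/2, 1/2, -3): F = (18.7500, -18.5000, 12.2500).
Jacobian J = [[2·x - 2·y, -2·x, 4·z], [0, -z, -y - 4·z], [-2·x + 1, 0, 4·z]].
At the point, J = [[2.0000, -3.0000, -12.0000], [0.0000, 3.0000, 11.5000], [-2.0000, 0.0000, -12.0000]] (det J = -75.0000).
Solving J·Δ = −F gives Δ = (0.1250, 2.3333, 1.0000).
Then the next iterate is (x, y, z)₁ = (1.6250, 2.8333, -2.0000).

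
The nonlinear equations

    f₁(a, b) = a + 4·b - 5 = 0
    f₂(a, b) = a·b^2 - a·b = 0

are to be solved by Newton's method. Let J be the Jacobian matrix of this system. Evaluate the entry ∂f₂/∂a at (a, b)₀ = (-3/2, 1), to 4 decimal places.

0.0000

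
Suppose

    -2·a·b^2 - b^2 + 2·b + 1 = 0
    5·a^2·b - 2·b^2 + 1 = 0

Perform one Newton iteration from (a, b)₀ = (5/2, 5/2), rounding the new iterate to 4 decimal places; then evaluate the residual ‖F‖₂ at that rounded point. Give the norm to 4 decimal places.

At (5/2, 5/2): F = (-31.5000, 66.6250).
Jacobian J = [[-2·b^2, -4·a·b - 2·b + 2], [10·a·b, 5·a^2 - 4·b]].
At the point, J = [[-12.5000, -28.0000], [62.5000, 21.2500]] (det J = 1484.3750).
Solving J·Δ = −F gives Δ = (-0.8058, -0.7653).
Then the next iterate is (a, b)₁ = (1.6942, 1.7347).
Re-evaluating at (1.6942, 1.7347): F = (-8.736103, 19.877297), so ‖F‖₂ = 21.7124.

21.7124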